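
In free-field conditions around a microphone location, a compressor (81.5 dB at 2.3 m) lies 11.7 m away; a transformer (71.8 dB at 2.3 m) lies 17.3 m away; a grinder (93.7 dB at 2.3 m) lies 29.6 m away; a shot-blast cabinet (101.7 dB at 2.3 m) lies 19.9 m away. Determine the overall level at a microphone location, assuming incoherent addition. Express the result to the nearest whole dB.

Apply inverse-square spreading to bring every level to the receiver, then sum 10^(L/10).
compressor: 81.5 − 20·log₁₀(11.7/2.3) = 81.5 − 14.13 = 67.37 dB.
transformer: 71.8 − 20·log₁₀(17.3/2.3) = 71.8 − 17.53 = 54.27 dB.
grinder: 93.7 − 20·log₁₀(29.6/2.3) = 93.7 − 22.19 = 71.51 dB.
shot-blast cabinet: 101.7 − 20·log₁₀(19.9/2.3) = 101.7 − 18.74 = 82.96 dB.
Σ 10^(L/10) = 2.175e+08 → L_total = 10·log₁₀(2.175e+08) = 83.37 dB.

83 dB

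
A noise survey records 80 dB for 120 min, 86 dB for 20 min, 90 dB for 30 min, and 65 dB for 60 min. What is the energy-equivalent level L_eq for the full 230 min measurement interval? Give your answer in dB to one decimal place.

83.4 dB

L_eq = 10·log₁₀[(1/T)·Σ tᵢ·10^(Lᵢ/10)] with T = 230 min.
Σ tᵢ·10^(Lᵢ/10) = 120·10^(80/10) + 20·10^(86/10) + 30·10^(90/10) + 60·10^(65/10) = 5.015e+10.
L_eq = 10·log₁₀(5.015e+10/230) = 83.39 dB.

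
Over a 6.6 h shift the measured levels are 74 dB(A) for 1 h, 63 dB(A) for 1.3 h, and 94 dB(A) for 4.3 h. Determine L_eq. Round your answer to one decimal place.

92.2 dB(A)

Weight each interval's intensity by its duration and average over T = 6.6 h:
Σ tᵢ·10^(Lᵢ/10) = 1·10^(74/10) + 1.3·10^(63/10) + 4.3·10^(94/10) = 1.083e+10.
L_eq = 10·log₁₀(1.083e+10/6.6) = 92.15 dB(A).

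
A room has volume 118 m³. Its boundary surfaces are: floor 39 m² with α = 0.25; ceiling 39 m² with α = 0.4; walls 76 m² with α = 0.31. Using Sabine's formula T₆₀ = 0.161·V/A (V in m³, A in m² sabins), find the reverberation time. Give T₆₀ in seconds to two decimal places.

0.39 s

Summing Sᵢαᵢ: 39·0.25 + 39·0.4 + 76·0.31 = 48.91 m².
T₆₀ = 0.161·V/A = 0.161·118/48.91 = 0.388 s.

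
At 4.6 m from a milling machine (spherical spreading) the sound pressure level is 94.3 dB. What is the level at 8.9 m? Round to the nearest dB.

Spherical spreading from a point source gives a 20·log₁₀(r₂/r₁) drop.
L₂ = 94.3 − 20·log₁₀(8.9/4.6) = 94.3 − 5.733 = 88.57 dB.

89 dB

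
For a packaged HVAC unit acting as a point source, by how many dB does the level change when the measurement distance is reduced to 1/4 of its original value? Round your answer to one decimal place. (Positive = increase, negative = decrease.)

A point source loses 6 dB per doubling of distance; generally ΔL = −20·log₁₀(r₂/r₁).
ΔL = −20·log₁₀(0.25) = +12.04 dB.

+12.0 dB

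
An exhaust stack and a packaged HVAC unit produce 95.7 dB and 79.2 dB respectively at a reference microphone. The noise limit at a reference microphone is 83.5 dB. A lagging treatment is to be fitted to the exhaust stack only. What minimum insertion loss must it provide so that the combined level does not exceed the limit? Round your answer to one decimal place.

14.2 dB

Fixed contribution from the other source: Σ 10^(L/10) = 10^(79.2/10) = 8.318e+07 (79.20 dB).
The limit corresponds to 10^(83.5/10) = 2.239e+08; subtracting the fixed part leaves 1.407e+08 for the exhaust stack, i.e. 81.48 dB.
So the exhaust stack must be reduced from 95.7 to 81.48 dB: IL = 14.22 dB.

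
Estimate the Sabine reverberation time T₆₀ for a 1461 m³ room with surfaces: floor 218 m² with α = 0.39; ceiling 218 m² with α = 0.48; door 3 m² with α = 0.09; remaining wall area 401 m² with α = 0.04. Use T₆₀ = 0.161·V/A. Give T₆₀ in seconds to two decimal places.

Summing Sᵢαᵢ: 218·0.39 + 218·0.48 + 3·0.09 + 401·0.04 = 205.97 m².
T₆₀ = 0.161 × 1461 / 205.97 = 1.142 s.

1.14 s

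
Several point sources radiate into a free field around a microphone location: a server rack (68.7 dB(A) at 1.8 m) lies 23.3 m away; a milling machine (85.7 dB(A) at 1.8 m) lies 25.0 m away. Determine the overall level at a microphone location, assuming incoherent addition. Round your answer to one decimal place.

62.9 dB(A)

Propagate each source to the receiver with L = L_ref − 20·log₁₀(r/r_ref), then add intensities.
server rack: 68.7 − 20·log₁₀(23.3/1.8) = 68.7 − 22.24 = 46.46 dB(A).
milling machine: 85.7 − 20·log₁₀(25.0/1.8) = 85.7 − 22.85 = 62.85 dB(A).
Σ 10^(L/10) = 1.970e+06 → L_total = 10·log₁₀(1.970e+06) = 62.95 dB(A).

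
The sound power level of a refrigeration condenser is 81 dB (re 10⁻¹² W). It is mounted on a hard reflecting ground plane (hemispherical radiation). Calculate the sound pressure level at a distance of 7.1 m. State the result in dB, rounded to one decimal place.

56.0 dB

The power spreads over a hemisphere of area 2π·r², so L_p = L_w − 10·log₁₀(2π·r²).
2π·r² = 316.7 m², 10·log₁₀ of that is 25.007 dB.
L_p = 81 − 25.007 = 55.99 dB.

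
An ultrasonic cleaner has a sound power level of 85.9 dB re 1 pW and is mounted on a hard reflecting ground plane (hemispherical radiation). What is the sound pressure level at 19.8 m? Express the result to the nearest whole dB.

The power spreads over a hemisphere of area 2π·r², so L_p = L_w − 10·log₁₀(2π·r²).
2π·r² = 2463 m², 10·log₁₀ of that is 33.915 dB.
L_p = 85.9 − 33.915 = 51.98 dB.

52 dB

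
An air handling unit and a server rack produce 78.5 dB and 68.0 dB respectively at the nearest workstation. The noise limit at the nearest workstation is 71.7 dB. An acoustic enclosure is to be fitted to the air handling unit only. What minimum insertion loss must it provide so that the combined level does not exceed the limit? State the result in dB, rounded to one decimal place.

Fixed contribution from the other source: Σ 10^(L/10) = 10^(68.0/10) = 6.310e+06 (68.00 dB).
To meet 71.7 dB overall, the treated air handling unit may contribute at most 10^(71.7/10) − 6.310e+06 = 8.482e+06, i.e. 69.28 dB.
So the air handling unit must be reduced from 78.5 to 69.28 dB: IL = 9.22 dB.

9.2 dB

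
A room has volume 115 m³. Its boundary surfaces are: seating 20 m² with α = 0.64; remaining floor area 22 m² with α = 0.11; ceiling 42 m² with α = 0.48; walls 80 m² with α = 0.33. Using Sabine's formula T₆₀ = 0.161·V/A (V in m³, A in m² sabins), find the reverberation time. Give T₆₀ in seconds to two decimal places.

0.30 s

Summing Sᵢαᵢ: 20·0.64 + 22·0.11 + 42·0.48 + 80·0.33 = 61.78 m².
T₆₀ = 0.161·V/A = 0.161·115/61.78 = 0.300 s.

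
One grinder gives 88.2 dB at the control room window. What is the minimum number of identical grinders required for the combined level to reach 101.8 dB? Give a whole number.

23

N identical sources give L₁ + 10·log₁₀ N, so require 10·log₁₀ N ≥ 101.8 − 88.2 = 13.6 dB.
N ≥ 10^(13.6/10) = 22.909, so N = 23.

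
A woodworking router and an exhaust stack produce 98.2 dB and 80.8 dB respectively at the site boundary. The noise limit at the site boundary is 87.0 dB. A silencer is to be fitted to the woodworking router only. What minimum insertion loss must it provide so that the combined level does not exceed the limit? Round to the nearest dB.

12 dB

Fixed contribution from the other source: Σ 10^(L/10) = 10^(80.8/10) = 1.202e+08 (80.80 dB).
To meet 87.0 dB overall, the treated woodworking router may contribute at most 10^(87.0/10) − 1.202e+08 = 3.810e+08, i.e. 85.81 dB.
Required insertion loss = 98.2 − 85.81 = 12.39 dB.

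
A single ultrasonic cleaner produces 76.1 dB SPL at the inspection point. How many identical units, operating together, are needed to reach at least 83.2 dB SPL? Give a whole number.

6

N identical sources give L₁ + 10·log₁₀ N, so require 10·log₁₀ N ≥ 83.2 − 76.1 = 7.1 dB.
N ≥ 10^(7.1/10) = 5.129, so N = 6.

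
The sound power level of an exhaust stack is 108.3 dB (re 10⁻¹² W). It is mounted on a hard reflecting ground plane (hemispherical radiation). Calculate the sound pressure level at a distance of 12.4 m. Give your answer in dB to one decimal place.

L_p = L_w − 10·log₁₀(2π·r²) with r = 12.4 m.
2π·r² = 966.1 m², 10·log₁₀ of that is 29.850 dB.
L_p = 108.3 − 29.850 = 78.45 dB.

78.4 dB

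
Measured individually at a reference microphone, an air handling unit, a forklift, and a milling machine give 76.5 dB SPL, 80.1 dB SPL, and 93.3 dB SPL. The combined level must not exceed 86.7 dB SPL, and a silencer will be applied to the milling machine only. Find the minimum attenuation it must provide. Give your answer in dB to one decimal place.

8.2 dB

Everything except the milling machine sums to 10^(76.5/10) + 10^(80.1/10) = 1.470e+08 in linear terms, 81.67 dB SPL.
To meet 86.7 dB SPL overall, the treated milling machine may contribute at most 10^(86.7/10) − 1.470e+08 = 3.207e+08, i.e. 85.06 dB SPL.
So the milling machine must be reduced from 93.3 to 85.06 dB SPL: IL = 8.24 dB.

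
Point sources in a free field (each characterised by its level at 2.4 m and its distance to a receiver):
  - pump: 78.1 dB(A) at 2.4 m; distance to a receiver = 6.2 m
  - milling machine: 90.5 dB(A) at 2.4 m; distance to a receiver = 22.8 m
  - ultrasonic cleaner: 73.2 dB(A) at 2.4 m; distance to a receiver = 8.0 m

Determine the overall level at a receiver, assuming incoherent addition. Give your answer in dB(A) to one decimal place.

Apply inverse-square spreading to bring every level to the receiver, then sum 10^(L/10).
pump: 78.1 − 20·log₁₀(6.2/2.4) = 78.1 − 8.24 = 69.86 dB(A).
milling machine: 90.5 − 20·log₁₀(22.8/2.4) = 90.5 − 19.55 = 70.95 dB(A).
ultrasonic cleaner: 73.2 − 20·log₁₀(8.0/2.4) = 73.2 − 10.46 = 62.74 dB(A).
Σ 10^(L/10) = 2.399e+07 → L_total = 10·log₁₀(2.399e+07) = 73.80 dB(A).

73.8 dB(A)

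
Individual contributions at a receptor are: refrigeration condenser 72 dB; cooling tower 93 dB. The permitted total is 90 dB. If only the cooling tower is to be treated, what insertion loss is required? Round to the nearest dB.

Fixed contribution from the other source: Σ 10^(L/10) = 10^(72/10) = 1.585e+07 (72.00 dB).
The limit corresponds to 10^(90/10) = 1.000e+09; subtracting the fixed part leaves 9.842e+08 for the cooling tower, i.e. 89.93 dB.
So the cooling tower must be reduced from 93 to 89.93 dB: IL = 3.07 dB.

3 dB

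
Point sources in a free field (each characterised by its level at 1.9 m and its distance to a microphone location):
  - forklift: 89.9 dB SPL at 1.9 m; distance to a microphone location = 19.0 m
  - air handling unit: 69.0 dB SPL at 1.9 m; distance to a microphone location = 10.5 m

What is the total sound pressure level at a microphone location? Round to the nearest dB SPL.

70 dB SPL

Apply inverse-square spreading to bring every level to the receiver, then sum 10^(L/10).
forklift: 89.9 − 20·log₁₀(19.0/1.9) = 89.9 − 20.00 = 69.90 dB SPL.
air handling unit: 69.0 − 20·log₁₀(10.5/1.9) = 69.0 − 14.85 = 54.15 dB SPL.
Σ 10^(L/10) = 1.003e+07 → L_total = 10·log₁₀(1.003e+07) = 70.01 dB SPL.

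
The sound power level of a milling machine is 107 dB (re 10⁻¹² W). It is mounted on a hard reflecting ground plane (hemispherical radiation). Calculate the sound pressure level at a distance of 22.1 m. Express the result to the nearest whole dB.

72 dB

Free-field hemispherical radiation: L_p = L_w − 10·log₁₀(2π·r²), r = 22.1 m.
2π·r² = 3069 m², 10·log₁₀ of that is 34.870 dB.
L_p = 107 − 34.870 = 72.13 dB.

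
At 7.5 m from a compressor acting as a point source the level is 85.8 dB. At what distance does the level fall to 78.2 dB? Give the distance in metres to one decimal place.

18.0 m

The 7.6 dB drop corresponds to a distance ratio of 10^(7.6/20) for a point source.
r₂ = 7.5·10^((85.8−78.2)/20) = 7.5·10^(7.6/20) = 17.99 m.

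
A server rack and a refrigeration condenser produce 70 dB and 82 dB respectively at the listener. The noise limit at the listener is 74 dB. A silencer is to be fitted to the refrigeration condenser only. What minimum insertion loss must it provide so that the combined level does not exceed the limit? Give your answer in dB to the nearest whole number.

10 dB

Fixed contribution from the other source: Σ 10^(L/10) = 10^(70/10) = 1.000e+07 (70.00 dB).
To meet 74 dB overall, the treated refrigeration condenser may contribute at most 10^(74/10) − 1.000e+07 = 1.512e+07, i.e. 71.80 dB.
So the refrigeration condenser must be reduced from 82 to 71.80 dB: IL = 10.20 dB.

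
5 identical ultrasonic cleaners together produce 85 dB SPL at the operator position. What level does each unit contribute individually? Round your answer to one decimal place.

Dividing the total intensity by 5 lowers the level by 10·log₁₀ 5 = 6.990 dB: L₁ = 85 − 6.990.

78.0 dB SPL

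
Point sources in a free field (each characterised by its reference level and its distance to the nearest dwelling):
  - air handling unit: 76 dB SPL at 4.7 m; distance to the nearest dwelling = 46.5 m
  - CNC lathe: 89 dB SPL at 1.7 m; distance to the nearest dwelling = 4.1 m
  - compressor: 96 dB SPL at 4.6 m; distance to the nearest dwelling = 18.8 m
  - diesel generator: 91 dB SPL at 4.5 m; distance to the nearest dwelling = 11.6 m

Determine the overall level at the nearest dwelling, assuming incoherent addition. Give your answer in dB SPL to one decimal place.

87.5 dB SPL

Propagate each source to the receiver with L = L_ref − 20·log₁₀(r/r_ref), then add intensities.
air handling unit: 76 − 20·log₁₀(46.5/4.7) = 76 − 19.91 = 56.09 dB SPL.
CNC lathe: 89 − 20·log₁₀(4.1/1.7) = 89 − 7.65 = 81.35 dB SPL.
compressor: 96 − 20·log₁₀(18.8/4.6) = 96 − 12.23 = 83.77 dB SPL.
diesel generator: 91 − 20·log₁₀(11.6/4.5) = 91 − 8.22 = 82.78 dB SPL.
Σ 10^(L/10) = 5.648e+08 → L_total = 10·log₁₀(5.648e+08) = 87.52 dB SPL.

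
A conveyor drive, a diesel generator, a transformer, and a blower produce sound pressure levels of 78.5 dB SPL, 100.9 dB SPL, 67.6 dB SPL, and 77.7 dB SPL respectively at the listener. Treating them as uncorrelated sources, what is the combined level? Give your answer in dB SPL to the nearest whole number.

101 dB SPL

Incoherent sources combine by intensity addition: L_total = 10·log₁₀(Σ 10^(L_i/10)).
Σ 10^(L/10) = 10^(78.5/10) + 10^(100.9/10) + 10^(67.6/10) + 10^(77.7/10) = 1.244e+10.
L_total = 10·log₁₀(1.244e+10) = 100.95 dB SPL.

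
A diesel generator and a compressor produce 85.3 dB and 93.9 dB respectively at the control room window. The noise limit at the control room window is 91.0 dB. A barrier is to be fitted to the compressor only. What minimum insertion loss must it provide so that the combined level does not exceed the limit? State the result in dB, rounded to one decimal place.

The untreated sources together contribute 10^(85.3/10) = 3.388e+08, i.e. 85.30 dB.
The limit corresponds to 10^(91.0/10) = 1.259e+09; subtracting the fixed part leaves 9.201e+08 for the compressor, i.e. 89.64 dB.
Required insertion loss = 93.9 − 89.64 = 4.26 dB.

4.3 dB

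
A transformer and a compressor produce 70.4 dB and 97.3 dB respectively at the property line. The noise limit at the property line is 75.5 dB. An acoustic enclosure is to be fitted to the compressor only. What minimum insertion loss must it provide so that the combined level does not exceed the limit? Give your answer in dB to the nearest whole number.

23 dB

Everything except the compressor sums to 10^(70.4/10) = 1.096e+07 in linear terms, 70.40 dB.
To meet 75.5 dB overall, the treated compressor may contribute at most 10^(75.5/10) − 1.096e+07 = 2.452e+07, i.e. 73.89 dB.
So the compressor must be reduced from 97.3 to 73.89 dB: IL = 23.41 dB.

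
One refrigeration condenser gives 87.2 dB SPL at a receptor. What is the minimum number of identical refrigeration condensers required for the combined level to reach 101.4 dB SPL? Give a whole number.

Need L₁ + 10·log₁₀ N ≥ 101.4, i.e. log₁₀ N ≥ 1.42.
N ≥ 10^(14.2/10) = 26.303, so N = 27.

27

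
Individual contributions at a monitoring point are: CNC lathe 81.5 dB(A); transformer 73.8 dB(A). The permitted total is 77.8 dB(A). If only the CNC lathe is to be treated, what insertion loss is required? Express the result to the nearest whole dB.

The untreated sources together contribute 10^(73.8/10) = 2.399e+07, i.e. 73.80 dB(A).
To meet 77.8 dB(A) overall, the treated CNC lathe may contribute at most 10^(77.8/10) − 2.399e+07 = 3.627e+07, i.e. 75.60 dB(A).
Required insertion loss = 81.5 − 75.60 = 5.90 dB.

6 dB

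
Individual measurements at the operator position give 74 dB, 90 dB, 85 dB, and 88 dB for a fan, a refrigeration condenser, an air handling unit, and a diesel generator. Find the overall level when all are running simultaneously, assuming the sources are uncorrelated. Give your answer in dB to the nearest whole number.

Incoherent sources combine by intensity addition: L_total = 10·log₁₀(Σ 10^(L_i/10)).
Σ 10^(L/10) = 10^(74/10) + 10^(90/10) + 10^(85/10) + 10^(88/10) = 1.972e+09.
L_total = 10·log₁₀(1.972e+09) = 92.95 dB.

93 dB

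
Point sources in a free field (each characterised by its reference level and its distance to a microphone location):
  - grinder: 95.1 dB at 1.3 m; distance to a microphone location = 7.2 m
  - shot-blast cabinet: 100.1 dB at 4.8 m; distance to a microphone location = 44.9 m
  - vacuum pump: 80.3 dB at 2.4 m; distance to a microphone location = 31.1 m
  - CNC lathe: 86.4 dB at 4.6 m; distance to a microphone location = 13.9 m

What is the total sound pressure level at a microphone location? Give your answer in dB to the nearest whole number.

84 dB

First find each source's level at the receiver (point-source: −20·log₁₀(r/r_ref)), then combine on an intensity basis.
grinder: 95.1 − 20·log₁₀(7.2/1.3) = 95.1 − 14.87 = 80.23 dB.
shot-blast cabinet: 100.1 − 20·log₁₀(44.9/4.8) = 100.1 − 19.42 = 80.68 dB.
vacuum pump: 80.3 − 20·log₁₀(31.1/2.4) = 80.3 − 22.25 = 58.05 dB.
CNC lathe: 86.4 − 20·log₁₀(13.9/4.6) = 86.4 − 9.61 = 76.79 dB.
Σ 10^(L/10) = 2.709e+08 → L_total = 10·log₁₀(2.709e+08) = 84.33 dB.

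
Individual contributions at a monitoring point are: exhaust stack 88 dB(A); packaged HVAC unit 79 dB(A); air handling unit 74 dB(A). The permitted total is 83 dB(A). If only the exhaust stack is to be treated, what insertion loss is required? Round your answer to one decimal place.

8.2 dB

Fixed contribution from the other sources: Σ 10^(L/10) = 10^(79/10) + 10^(74/10) = 1.046e+08 (80.19 dB(A)).
To meet 83 dB(A) overall, the treated exhaust stack may contribute at most 10^(83/10) − 1.046e+08 = 9.497e+07, i.e. 79.78 dB(A).
Required insertion loss = 88 − 79.78 = 8.22 dB.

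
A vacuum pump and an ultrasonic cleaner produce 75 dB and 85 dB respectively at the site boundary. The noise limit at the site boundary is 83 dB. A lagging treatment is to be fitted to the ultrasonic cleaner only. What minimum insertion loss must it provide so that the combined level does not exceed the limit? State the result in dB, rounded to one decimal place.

2.7 dB

Fixed contribution from the other source: Σ 10^(L/10) = 10^(75/10) = 3.162e+07 (75.00 dB).
To meet 83 dB overall, the treated ultrasonic cleaner may contribute at most 10^(83/10) − 3.162e+07 = 1.679e+08, i.e. 82.25 dB.
Required insertion loss = 85 − 82.25 = 2.75 dB.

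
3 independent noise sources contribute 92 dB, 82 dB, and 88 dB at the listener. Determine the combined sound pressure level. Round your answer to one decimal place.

93.8 dB

For uncorrelated sources the intensities add, so convert each level to linear form, sum, and take 10·log₁₀ of the total.
Σ 10^(L/10) = 10^(92/10) + 10^(82/10) + 10^(88/10) = 2.374e+09.
L_total = 10·log₁₀(2.374e+09) = 93.76 dB.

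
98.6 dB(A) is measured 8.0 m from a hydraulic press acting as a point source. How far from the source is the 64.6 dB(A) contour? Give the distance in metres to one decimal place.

400.9 m

The 34.0 dB drop corresponds to a distance ratio of 10^(34.0/20) for a point source.
r₂ = 8.0·10^((98.6−64.6)/20) = 8.0·10^(34.0/20) = 400.95 m.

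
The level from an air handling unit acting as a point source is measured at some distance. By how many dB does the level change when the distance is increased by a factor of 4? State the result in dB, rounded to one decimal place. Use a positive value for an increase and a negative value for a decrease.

With spherical spreading the level changes by −20·log₁₀(r₂/r₁).
ΔL = −20·log₁₀(4) = -12.04 dB.

-12.0 dB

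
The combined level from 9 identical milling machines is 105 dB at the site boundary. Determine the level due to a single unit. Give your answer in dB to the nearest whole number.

Dividing the total intensity by 9 lowers the level by 10·log₁₀ 9 = 9.542 dB: L₁ = 105 − 9.542.

95 dB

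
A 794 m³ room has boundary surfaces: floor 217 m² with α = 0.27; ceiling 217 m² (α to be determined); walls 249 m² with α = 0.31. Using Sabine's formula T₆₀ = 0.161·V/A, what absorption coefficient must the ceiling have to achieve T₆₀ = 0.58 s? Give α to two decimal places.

0.39

A = 0.161·V/T₆₀ = 0.161·794/0.58 = 220.40 m² sabins.
Absorption from the other surfaces = 217·0.27 + 249·0.31 = 135.78 m², so the ceiling must supply 84.62 m² over 217 m².
α = 84.62/217 = 0.390.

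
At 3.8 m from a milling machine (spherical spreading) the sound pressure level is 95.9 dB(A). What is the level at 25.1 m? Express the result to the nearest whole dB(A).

80 dB(A)

Point-source attenuation: ΔL = 20·log₁₀(r₂/r₁) = 20·log₁₀(25.1/3.8) = 16.398 dB.
L₂ = 95.9 − 20·log₁₀(25.1/3.8) = 95.9 − 16.398 = 79.50 dB(A).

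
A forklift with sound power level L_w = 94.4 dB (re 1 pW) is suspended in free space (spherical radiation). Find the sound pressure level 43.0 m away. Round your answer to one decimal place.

50.7 dB

L_p = L_w − 10·log₁₀(4π·r²) with r = 43.0 m.
4π·r² = 2.324e+04 m², 10·log₁₀ of that is 43.661 dB.
L_p = 94.4 − 43.661 = 50.74 dB.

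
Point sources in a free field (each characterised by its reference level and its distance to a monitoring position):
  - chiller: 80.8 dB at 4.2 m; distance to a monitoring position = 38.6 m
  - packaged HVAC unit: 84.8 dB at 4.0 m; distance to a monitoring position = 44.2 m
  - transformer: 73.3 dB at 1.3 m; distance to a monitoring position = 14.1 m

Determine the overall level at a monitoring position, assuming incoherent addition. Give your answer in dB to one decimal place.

Apply inverse-square spreading to bring every level to the receiver, then sum 10^(L/10).
chiller: 80.8 − 20·log₁₀(38.6/4.2) = 80.8 − 19.27 = 61.53 dB.
packaged HVAC unit: 84.8 − 20·log₁₀(44.2/4.0) = 84.8 − 20.87 = 63.93 dB.
transformer: 73.3 − 20·log₁₀(14.1/1.3) = 73.3 − 20.71 = 52.59 dB.
Σ 10^(L/10) = 4.078e+06 → L_total = 10·log₁₀(4.078e+06) = 66.10 dB.

66.1 dB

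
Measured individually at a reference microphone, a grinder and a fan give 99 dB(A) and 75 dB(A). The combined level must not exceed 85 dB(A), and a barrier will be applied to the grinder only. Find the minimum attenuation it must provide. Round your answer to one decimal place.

Everything except the grinder sums to 10^(75/10) = 3.162e+07 in linear terms, 75.00 dB(A).
The limit corresponds to 10^(85/10) = 3.162e+08; subtracting the fixed part leaves 2.846e+08 for the grinder, i.e. 84.54 dB(A).
So the grinder must be reduced from 99 to 84.54 dB(A): IL = 14.46 dB.

14.5 dB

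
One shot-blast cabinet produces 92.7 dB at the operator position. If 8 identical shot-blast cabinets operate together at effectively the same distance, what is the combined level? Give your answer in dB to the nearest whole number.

102 dB

L_total = L₁ + 10·log₁₀ N for N identical incoherent sources.
L_total = 92.7 + 10·log₁₀(8) = 92.7 + 9.031 = 101.73 dB.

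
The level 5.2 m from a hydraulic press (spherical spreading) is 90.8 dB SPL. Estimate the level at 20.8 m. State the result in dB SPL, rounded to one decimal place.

78.8 dB SPL

For a point source, L₂ = L₁ − 20·log₁₀(r₂/r₁).
L₂ = 90.8 − 20·log₁₀(20.8/5.2) = 90.8 − 12.041 = 78.76 dB SPL.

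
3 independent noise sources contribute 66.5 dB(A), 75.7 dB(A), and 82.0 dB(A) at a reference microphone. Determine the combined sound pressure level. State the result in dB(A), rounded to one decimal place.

83.0 dB(A)

Incoherent sources combine by intensity addition: L_total = 10·log₁₀(Σ 10^(L_i/10)).
Σ 10^(L/10) = 10^(66.5/10) + 10^(75.7/10) + 10^(82.0/10) = 2.001e+08.
L_total = 10·log₁₀(2.001e+08) = 83.01 dB(A).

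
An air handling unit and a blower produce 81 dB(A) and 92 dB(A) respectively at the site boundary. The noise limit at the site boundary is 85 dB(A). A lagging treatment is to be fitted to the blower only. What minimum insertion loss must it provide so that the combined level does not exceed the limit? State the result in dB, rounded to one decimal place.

The untreated sources together contribute 10^(81/10) = 1.259e+08, i.e. 81.00 dB(A).
To meet 85 dB(A) overall, the treated blower may contribute at most 10^(85/10) − 1.259e+08 = 1.903e+08, i.e. 82.80 dB(A).
So the blower must be reduced from 92 to 82.80 dB(A): IL = 9.20 dB.

9.2 dB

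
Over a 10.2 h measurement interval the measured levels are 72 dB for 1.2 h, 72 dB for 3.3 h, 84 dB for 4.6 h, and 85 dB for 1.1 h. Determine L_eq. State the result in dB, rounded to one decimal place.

81.9 dB

Weight each interval's intensity by its duration and average over T = 10.2 h:
Σ tᵢ·10^(Lᵢ/10) = 1.2·10^(72/10) + 3.3·10^(72/10) + 4.6·10^(84/10) + 1.1·10^(85/10) = 1.575e+09.
L_eq = 10·log₁₀(1.575e+09/10.2) = 81.89 dB.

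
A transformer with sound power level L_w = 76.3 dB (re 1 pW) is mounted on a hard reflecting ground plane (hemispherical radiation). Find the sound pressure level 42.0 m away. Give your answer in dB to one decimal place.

35.9 dB

Free-field hemispherical radiation: L_p = L_w − 10·log₁₀(2π·r²), r = 42.0 m.
2π·r² = 1.108e+04 m², 10·log₁₀ of that is 40.447 dB.
L_p = 76.3 − 40.447 = 35.85 dB.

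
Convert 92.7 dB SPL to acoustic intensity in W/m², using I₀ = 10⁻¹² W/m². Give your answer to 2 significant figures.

I/I₀ = 10^(92.7/10) = 1.862e+09, so I = 1.862e+09 × 10⁻¹² W/m².

0.0019 W/m²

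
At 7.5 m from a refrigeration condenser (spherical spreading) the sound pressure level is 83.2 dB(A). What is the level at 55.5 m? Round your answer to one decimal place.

Point-source attenuation: ΔL = 20·log₁₀(r₂/r₁) = 20·log₁₀(55.5/7.5) = 17.385 dB.
L₂ = 83.2 − 20·log₁₀(55.5/7.5) = 83.2 − 17.385 = 65.82 dB(A).

65.8 dB(A)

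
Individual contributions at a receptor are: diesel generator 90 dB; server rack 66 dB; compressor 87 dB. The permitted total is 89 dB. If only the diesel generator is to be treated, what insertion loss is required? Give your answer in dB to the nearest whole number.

5 dB

Fixed contribution from the other sources: Σ 10^(L/10) = 10^(66/10) + 10^(87/10) = 5.052e+08 (87.03 dB).
The limit corresponds to 10^(89/10) = 7.943e+08; subtracting the fixed part leaves 2.892e+08 for the diesel generator, i.e. 84.61 dB.
So the diesel generator must be reduced from 90 to 84.61 dB: IL = 5.39 dB.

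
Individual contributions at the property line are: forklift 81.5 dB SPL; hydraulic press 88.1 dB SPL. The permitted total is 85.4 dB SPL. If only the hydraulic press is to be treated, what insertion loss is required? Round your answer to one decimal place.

5.0 dB

The untreated sources together contribute 10^(81.5/10) = 1.413e+08, i.e. 81.50 dB SPL.
To meet 85.4 dB SPL overall, the treated hydraulic press may contribute at most 10^(85.4/10) − 1.413e+08 = 2.055e+08, i.e. 83.13 dB SPL.
So the hydraulic press must be reduced from 88.1 to 83.13 dB SPL: IL = 4.97 dB.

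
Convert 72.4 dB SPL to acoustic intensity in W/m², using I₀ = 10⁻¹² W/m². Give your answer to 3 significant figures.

1.74e-05 W/m²

I/I₀ = 10^(72.4/10) = 1.738e+07, so I = 1.738e+07 × 10⁻¹² W/m².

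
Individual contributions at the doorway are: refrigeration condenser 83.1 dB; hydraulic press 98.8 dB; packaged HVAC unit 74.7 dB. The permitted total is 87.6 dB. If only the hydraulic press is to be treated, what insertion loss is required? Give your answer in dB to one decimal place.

The untreated sources together contribute 10^(83.1/10) + 10^(74.7/10) = 2.337e+08, i.e. 83.69 dB.
The limit corresponds to 10^(87.6/10) = 5.754e+08; subtracting the fixed part leaves 3.418e+08 for the hydraulic press, i.e. 85.34 dB.
Required insertion loss = 98.8 − 85.34 = 13.46 dB.

13.5 dB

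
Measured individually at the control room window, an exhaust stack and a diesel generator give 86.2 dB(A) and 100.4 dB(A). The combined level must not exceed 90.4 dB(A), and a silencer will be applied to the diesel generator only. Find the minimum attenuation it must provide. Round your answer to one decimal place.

The untreated sources together contribute 10^(86.2/10) = 4.169e+08, i.e. 86.20 dB(A).
The limit corresponds to 10^(90.4/10) = 1.096e+09; subtracting the fixed part leaves 6.796e+08 for the diesel generator, i.e. 88.32 dB(A).
So the diesel generator must be reduced from 100.4 to 88.32 dB(A): IL = 12.08 dB.

12.1 dB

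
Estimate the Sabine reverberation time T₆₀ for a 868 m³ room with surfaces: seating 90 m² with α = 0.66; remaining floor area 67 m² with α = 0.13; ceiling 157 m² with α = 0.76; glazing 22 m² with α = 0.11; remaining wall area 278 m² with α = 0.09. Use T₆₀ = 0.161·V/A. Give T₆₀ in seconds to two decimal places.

A = Σ Sᵢαᵢ = 90·0.66 + 67·0.13 + 157·0.76 + 22·0.11 + 278·0.09 = 214.87 m².
T₆₀ = 0.161·V/A = 0.161·868/214.87 = 0.650 s.

0.65 s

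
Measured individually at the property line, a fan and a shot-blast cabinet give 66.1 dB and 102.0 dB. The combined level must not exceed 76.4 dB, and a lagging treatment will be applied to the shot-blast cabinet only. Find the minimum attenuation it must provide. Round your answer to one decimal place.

Everything except the shot-blast cabinet sums to 10^(66.1/10) = 4.074e+06 in linear terms, 66.10 dB.
The limit corresponds to 10^(76.4/10) = 4.365e+07; subtracting the fixed part leaves 3.958e+07 for the shot-blast cabinet, i.e. 75.97 dB.
Required insertion loss = 102.0 − 75.97 = 26.03 dB.

26.0 dB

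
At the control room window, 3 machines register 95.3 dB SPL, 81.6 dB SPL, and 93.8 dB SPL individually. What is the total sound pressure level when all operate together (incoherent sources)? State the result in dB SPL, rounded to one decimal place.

For uncorrelated sources the intensities add, so convert each level to linear form, sum, and take 10·log₁₀ of the total.
Σ 10^(L/10) = 10^(95.3/10) + 10^(81.6/10) + 10^(93.8/10) = 5.932e+09.
L_total = 10·log₁₀(5.932e+09) = 97.73 dB SPL.

97.7 dB SPL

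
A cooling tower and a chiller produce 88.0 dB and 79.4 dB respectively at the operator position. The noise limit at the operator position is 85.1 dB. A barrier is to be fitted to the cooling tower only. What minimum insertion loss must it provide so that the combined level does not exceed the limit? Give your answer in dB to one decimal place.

The untreated sources together contribute 10^(79.4/10) = 8.710e+07, i.e. 79.40 dB.
To meet 85.1 dB overall, the treated cooling tower may contribute at most 10^(85.1/10) − 8.710e+07 = 2.365e+08, i.e. 83.74 dB.
So the cooling tower must be reduced from 88.0 to 83.74 dB: IL = 4.26 dB.

4.3 dB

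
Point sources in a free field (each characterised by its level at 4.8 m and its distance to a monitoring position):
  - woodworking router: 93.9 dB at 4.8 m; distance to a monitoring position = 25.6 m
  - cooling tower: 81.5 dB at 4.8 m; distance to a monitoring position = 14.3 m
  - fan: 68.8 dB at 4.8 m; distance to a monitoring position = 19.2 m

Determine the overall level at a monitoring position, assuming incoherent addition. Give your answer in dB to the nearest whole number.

80 dB

First find each source's level at the receiver (point-source: −20·log₁₀(r/r_ref)), then combine on an intensity basis.
woodworking router: 93.9 − 20·log₁₀(25.6/4.8) = 93.9 − 14.54 = 79.36 dB.
cooling tower: 81.5 − 20·log₁₀(14.3/4.8) = 81.5 − 9.48 = 72.02 dB.
fan: 68.8 − 20·log₁₀(19.2/4.8) = 68.8 − 12.04 = 56.76 dB.
Σ 10^(L/10) = 1.027e+08 → L_total = 10·log₁₀(1.027e+08) = 80.12 dB.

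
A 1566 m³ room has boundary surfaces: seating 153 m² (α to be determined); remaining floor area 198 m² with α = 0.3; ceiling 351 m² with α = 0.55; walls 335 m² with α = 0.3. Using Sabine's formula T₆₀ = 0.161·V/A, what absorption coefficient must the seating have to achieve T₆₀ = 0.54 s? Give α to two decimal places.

0.74

From T₆₀ = 0.161·V/A, the target T₆₀ = 0.54 s needs A = 0.161·1566/0.54 = 466.90 m².
Absorption from the other surfaces = 198·0.3 + 351·0.55 + 335·0.3 = 352.95 m², so the seating must supply 113.95 m² over 153 m².
α = 113.95/153 = 0.745.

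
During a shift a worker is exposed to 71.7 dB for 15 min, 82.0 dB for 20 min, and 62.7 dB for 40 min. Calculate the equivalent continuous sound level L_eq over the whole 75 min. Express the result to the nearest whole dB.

77 dB

Weight each interval's intensity by its duration and average over T = 75 min:
Σ tᵢ·10^(Lᵢ/10) = 15·10^(71.7/10) + 20·10^(82.0/10) + 40·10^(62.7/10) = 3.466e+09.
L_eq = 10·log₁₀(3.466e+09/75) = 76.65 dB.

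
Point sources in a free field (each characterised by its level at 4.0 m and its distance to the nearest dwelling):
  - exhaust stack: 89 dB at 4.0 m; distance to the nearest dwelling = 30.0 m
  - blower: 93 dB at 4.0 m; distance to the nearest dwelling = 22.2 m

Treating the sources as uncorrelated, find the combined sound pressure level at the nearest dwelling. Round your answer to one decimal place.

79.0 dB

Apply inverse-square spreading to bring every level to the receiver, then sum 10^(L/10).
exhaust stack: 89 − 20·log₁₀(30.0/4.0) = 89 − 17.50 = 71.50 dB.
blower: 93 − 20·log₁₀(22.2/4.0) = 93 − 14.89 = 78.11 dB.
Σ 10^(L/10) = 7.890e+07 → L_total = 10·log₁₀(7.890e+07) = 78.97 dB.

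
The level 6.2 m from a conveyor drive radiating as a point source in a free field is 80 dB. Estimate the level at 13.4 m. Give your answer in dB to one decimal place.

Spherical spreading from a point source gives a 20·log₁₀(r₂/r₁) drop.
L₂ = 80 − 20·log₁₀(13.4/6.2) = 80 − 6.694 = 73.31 dB.

73.3 dB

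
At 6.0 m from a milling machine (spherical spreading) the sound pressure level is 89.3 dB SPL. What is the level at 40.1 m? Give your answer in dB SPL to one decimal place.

Spherical spreading from a point source gives a 20·log₁₀(r₂/r₁) drop.
L₂ = 89.3 − 20·log₁₀(40.1/6.0) = 89.3 − 16.500 = 72.80 dB SPL.

72.8 dB SPL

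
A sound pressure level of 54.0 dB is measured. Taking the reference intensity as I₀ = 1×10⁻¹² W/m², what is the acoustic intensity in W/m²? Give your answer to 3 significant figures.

2.51e-07 W/m²

L = 10·log₁₀(I/I₀) ⇒ I = I₀·10^(L/10) = 10⁻¹² × 10^5.40.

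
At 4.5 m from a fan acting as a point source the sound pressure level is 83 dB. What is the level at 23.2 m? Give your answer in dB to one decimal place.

68.8 dB

Point-source attenuation: ΔL = 20·log₁₀(r₂/r₁) = 20·log₁₀(23.2/4.5) = 14.246 dB.
L₂ = 83 − 20·log₁₀(23.2/4.5) = 83 − 14.246 = 68.75 dB.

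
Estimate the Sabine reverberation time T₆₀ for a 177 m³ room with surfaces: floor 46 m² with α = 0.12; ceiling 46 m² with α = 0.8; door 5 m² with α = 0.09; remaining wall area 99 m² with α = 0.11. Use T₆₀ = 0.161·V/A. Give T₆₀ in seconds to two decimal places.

Total absorption A = 46·0.12 + 46·0.8 + 5·0.09 + 99·0.11 = 53.66 m² sabins.
T₆₀ = 0.161 × 177 / 53.66 = 0.531 s.

0.53 s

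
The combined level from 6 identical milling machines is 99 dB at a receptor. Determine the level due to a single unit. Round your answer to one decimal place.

6 equal contributions raise the level by 10·log₁₀ 6 = 7.782 dB, so each unit alone gives 99 − 7.782.

91.2 dB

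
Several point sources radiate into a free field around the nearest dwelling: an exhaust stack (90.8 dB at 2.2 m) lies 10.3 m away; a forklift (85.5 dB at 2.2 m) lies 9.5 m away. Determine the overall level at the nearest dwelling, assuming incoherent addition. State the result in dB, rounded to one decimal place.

78.7 dB

First find each source's level at the receiver (point-source: −20·log₁₀(r/r_ref)), then combine on an intensity basis.
exhaust stack: 90.8 − 20·log₁₀(10.3/2.2) = 90.8 − 13.41 = 77.39 dB.
forklift: 85.5 − 20·log₁₀(9.5/2.2) = 85.5 − 12.71 = 72.79 dB.
Σ 10^(L/10) = 7.388e+07 → L_total = 10·log₁₀(7.388e+07) = 78.69 dB.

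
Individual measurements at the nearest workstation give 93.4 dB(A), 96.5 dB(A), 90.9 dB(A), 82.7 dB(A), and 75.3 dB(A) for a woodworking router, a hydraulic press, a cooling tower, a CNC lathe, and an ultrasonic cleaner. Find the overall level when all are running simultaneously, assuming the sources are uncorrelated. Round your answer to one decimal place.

For uncorrelated sources the intensities add, so convert each level to linear form, sum, and take 10·log₁₀ of the total.
Σ 10^(L/10) = 10^(93.4/10) + 10^(96.5/10) + 10^(90.9/10) + 10^(82.7/10) + 10^(75.3/10) = 8.105e+09.
L_total = 10·log₁₀(8.105e+09) = 99.09 dB(A).

99.1 dB(A)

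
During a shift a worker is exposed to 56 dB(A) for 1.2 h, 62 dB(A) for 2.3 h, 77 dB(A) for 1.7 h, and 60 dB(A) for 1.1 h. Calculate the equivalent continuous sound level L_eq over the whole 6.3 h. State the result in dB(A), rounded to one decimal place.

Weight each interval's intensity by its duration and average over T = 6.3 h:
Σ tᵢ·10^(Lᵢ/10) = 1.2·10^(56/10) + 2.3·10^(62/10) + 1.7·10^(77/10) + 1.1·10^(60/10) = 9.042e+07.
L_eq = 10·log₁₀(9.042e+07/6.3) = 71.57 dB(A).

71.6 dB(A)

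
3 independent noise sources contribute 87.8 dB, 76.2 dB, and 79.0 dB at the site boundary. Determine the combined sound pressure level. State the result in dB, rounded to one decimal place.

For uncorrelated sources the intensities add, so convert each level to linear form, sum, and take 10·log₁₀ of the total.
Σ 10^(L/10) = 10^(87.8/10) + 10^(76.2/10) + 10^(79.0/10) = 7.237e+08.
L_total = 10·log₁₀(7.237e+08) = 88.60 dB.

88.6 dB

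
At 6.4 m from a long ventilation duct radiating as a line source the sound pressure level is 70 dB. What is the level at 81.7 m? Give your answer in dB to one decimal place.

58.9 dB

Cylindrical spreading from a line source gives a 10·log₁₀(r₂/r₁) drop.
L₂ = 70 − 10·log₁₀(81.7/6.4) = 70 − 11.060 = 58.94 dB.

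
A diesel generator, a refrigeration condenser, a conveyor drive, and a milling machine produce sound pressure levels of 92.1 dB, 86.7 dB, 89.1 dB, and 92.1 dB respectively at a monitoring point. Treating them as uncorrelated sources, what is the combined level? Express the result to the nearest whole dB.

Incoherent sources combine by intensity addition: L_total = 10·log₁₀(Σ 10^(L_i/10)).
Σ 10^(L/10) = 10^(92.1/10) + 10^(86.7/10) + 10^(89.1/10) + 10^(92.1/10) = 4.524e+09.
L_total = 10·log₁₀(4.524e+09) = 96.56 dB.

97 dB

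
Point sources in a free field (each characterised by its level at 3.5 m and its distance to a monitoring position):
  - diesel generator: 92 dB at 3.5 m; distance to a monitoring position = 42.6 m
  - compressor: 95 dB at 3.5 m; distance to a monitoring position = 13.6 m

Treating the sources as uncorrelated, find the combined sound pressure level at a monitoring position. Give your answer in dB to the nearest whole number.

Apply inverse-square spreading to bring every level to the receiver, then sum 10^(L/10).
diesel generator: 92 − 20·log₁₀(42.6/3.5) = 92 − 21.71 = 70.29 dB.
compressor: 95 − 20·log₁₀(13.6/3.5) = 95 − 11.79 = 83.21 dB.
Σ 10^(L/10) = 2.201e+08 → L_total = 10·log₁₀(2.201e+08) = 83.43 dB.

83 dB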